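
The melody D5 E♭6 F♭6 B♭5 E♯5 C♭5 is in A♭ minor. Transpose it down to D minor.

From A♭ down to D is a diminished fifth; apply that to each pitch.
D5 -> G#4
Eb6 -> A5
Fb6 -> Bb5
Bb5 -> E5
E#5 -> A##4
Cb5 -> F4

G#4 A5 Bb5 E5 A##4 F4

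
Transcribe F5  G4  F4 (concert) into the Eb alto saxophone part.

Written C4 sounds as Eb3 on the Eb alto saxophone, so concert pitches are written a major sixth up.
F5 -> D6
G4 -> E5
F4 -> D5

D6 E5 D5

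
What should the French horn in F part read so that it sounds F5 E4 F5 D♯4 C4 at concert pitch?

C6 B4 C6 A#4 G4

The French horn in F sounds a perfect fifth below written, so the written part must be a perfect fifth above concert — transpose each note up.
F5 becomes C6
E4 becomes B4
F5 becomes C6
D#4 becomes A#4
C4 becomes G4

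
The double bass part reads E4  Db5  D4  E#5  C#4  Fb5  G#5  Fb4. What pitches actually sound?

E3 Db4 D3 E#4 C#3 Fb4 G#4 Fb3

Written C4 on the double bass sounds as C3, a perfect octave lower; apply that shift to every note.
E4 gives E3
Db5 gives Db4
D4 gives D3
E#5 gives E#4
C#4 gives C#3
Fb5 gives Fb4
G#5 gives G#4
Fb4 gives Fb3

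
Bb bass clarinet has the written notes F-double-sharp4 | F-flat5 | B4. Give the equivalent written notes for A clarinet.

G#3 Gbb4 C4

First find concert pitch: the Bb bass clarinet sounds a major ninth below written, so F-double-sharp4 F-flat5 B4 sounds E#3 Ebb4 A3.
Then write for A clarinet: it sounds a minor third below written, so the part must be a minor third above concert.
E#3 → G#3
Ebb4 → Gbb4
A3 → C4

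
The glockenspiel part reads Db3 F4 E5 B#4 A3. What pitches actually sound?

Db5 F6 E7 B#6 A5

The glockenspiel sounds a perfect fifteenth above written, so transpose each written note up a perfect fifteenth.
Db3 -> Db5
F4 -> F6
E5 -> E7
B#4 -> B#6
A3 -> A5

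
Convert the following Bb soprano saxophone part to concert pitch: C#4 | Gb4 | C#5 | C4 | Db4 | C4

B3 Fb4 B4 Bb3 Cb4 Bb3

The Bb soprano saxophone sounds a major second below written, so transpose each written note down a major second.
C#4 gives B3
Gb4 gives Fb4
C#5 gives B4
C4 gives Bb3
Db4 gives Cb4
C4 gives Bb3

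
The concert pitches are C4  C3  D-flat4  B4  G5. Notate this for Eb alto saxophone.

The Eb alto saxophone sounds a major sixth below written, so the written part must be a major sixth above concert — transpose each note up.
C4 -> A4
C3 -> A3
Db4 -> Bb4
B4 -> G#5
G5 -> E6

A4 A3 Bb4 G#5 E6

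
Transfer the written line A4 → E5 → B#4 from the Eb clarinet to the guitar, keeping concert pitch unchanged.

C6 G6 D#6

First find concert pitch: the Eb clarinet sounds a minor third above written, so A4 E5 B#4 sounds C5 G5 D#5.
Then write for guitar: it sounds a perfect octave below written, so the part must be a perfect octave above concert.
C5 → C6
G5 → G6
D#5 → D#6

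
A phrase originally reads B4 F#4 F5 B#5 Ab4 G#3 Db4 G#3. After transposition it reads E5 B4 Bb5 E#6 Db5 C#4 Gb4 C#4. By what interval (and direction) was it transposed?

up a perfect fourth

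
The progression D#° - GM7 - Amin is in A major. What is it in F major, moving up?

A major up to F major is a minor sixth; each chord root moves by that interval while the quality stays the same.
D#°: root D# up a minor sixth → B, giving B°.
GM7: root G up a minor sixth → Eb, giving EbM7.
Amin: root A up a minor sixth → F, giving Fmin.

B° EbM7 Fmin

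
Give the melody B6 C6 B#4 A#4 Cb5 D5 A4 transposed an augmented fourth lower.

F6 Gb5 F#4 E4 Gbb4 Ab4 Eb4

An augmented fourth down from B6 gives F6.
C6 down an augmented fourth is Gb5.
B#4 down an augmented fourth is F#4.
A#4: a fourth down reaches E, and 6 semitones makes it E4.
Cb5: a fourth down reaches G, and 6 semitones makes it Gbb4.
D5 down an augmented fourth is Ab4.
A4: a fourth down reaches E, and 6 semitones makes it Eb4.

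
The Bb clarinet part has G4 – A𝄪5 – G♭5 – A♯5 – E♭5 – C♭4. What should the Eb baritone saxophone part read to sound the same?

First find concert pitch: the Bb clarinet sounds a major second below written, so G4 A𝄪5 G♭5 A♯5 E♭5 C♭4 sounds F4 G##5 Fb5 G#5 Db5 Bbb3.
Then write for Eb baritone saxophone: it sounds a major thirteenth below written, so the part must be a major thirteenth above concert.
F4 → D6
G##5 → E##7
Fb5 → Db7
G#5 → E#7
Db5 → Bb6
Bbb3 → Gb5

D6 E##7 Db7 E#7 Bb6 Gb5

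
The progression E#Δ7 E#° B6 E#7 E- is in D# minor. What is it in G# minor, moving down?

A#Δ7 A#° E6 A#7 A-

D# minor down to G# minor is a perfect fifth; each chord root moves by that interval while the quality stays the same.
E#Δ7: root E# down a perfect fifth → A#, giving A#Δ7.
E#°: root E# down a perfect fifth → A#, giving A#°.
B6: root B down a perfect fifth → E, giving E6.
E#7: root E# down a perfect fifth → A#, giving A#7.
E-: root E down a perfect fifth → A, giving A-.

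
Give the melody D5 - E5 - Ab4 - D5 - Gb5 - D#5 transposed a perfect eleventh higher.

A perfect eleventh up from D5 gives G6.
E5 up a perfect eleventh is A6.
Ab4 up a perfect eleventh is Db6.
A perfect eleventh up from D5 gives G6.
Gb5: an eleventh up reaches C, and 17 semitones makes it Cb7.
D#5 up a perfect eleventh is G#6.

G6 A6 Db6 G6 Cb7 G#6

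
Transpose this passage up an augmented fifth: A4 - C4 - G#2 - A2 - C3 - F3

E#5 G#4 D##3 E#3 G#3 C#4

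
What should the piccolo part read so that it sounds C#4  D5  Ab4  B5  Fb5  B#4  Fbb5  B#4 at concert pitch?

C#3 D4 Ab3 B4 Fb4 B#3 Fbb4 B#3

The piccolo sounds a perfect octave above written, so the written part must be a perfect octave below concert — transpose each note down.
C#4 becomes C#3
D5 becomes D4
Ab4 becomes Ab3
B5 becomes B4
Fb5 becomes Fb4
B#4 becomes B#3
Fbb5 becomes Fbb4
B#4 becomes B#3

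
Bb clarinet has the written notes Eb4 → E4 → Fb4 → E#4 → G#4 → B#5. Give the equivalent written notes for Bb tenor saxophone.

Eb5 E5 Fb5 E#5 G#5 B#6

First find concert pitch: the Bb clarinet sounds a major second below written, so Eb4 E4 Fb4 E#4 G#4 B#5 sounds Db4 D4 Ebb4 D#4 F#4 A#5.
Then write for Bb tenor saxophone: it sounds a major ninth below written, so the part must be a major ninth above concert.
Db4 → Eb5
D4 → E5
Ebb4 → Fb5
D#4 → E#5
F#4 → G#5
A#5 → B#6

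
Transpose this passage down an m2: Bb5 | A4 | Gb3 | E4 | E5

A5 G#4 F3 D#4 D#5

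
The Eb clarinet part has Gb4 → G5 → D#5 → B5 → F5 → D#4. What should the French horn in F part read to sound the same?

Fb5 F6 C#6 A6 Eb6 C#5

First find concert pitch: the Eb clarinet sounds a minor third above written, so Gb4 G5 D#5 B5 F5 D#4 sounds Bbb4 Bb5 F#5 D6 Ab5 F#4.
Then write for French horn in F: it sounds a perfect fifth below written, so the part must be a perfect fifth above concert.
Bbb4 → Fb5
Bb5 → F6
F#5 → C#6
D6 → A6
Ab5 → Eb6
F#4 → C#5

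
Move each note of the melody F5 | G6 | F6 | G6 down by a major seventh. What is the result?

Gb4 Ab5 Gb5 Ab5

A major seventh down from F5 gives Gb4.
G6 down a major seventh is Ab5.
F6: a seventh down reaches G, and 11 semitones makes it Gb5.
G6: a seventh down reaches A, and 11 semitones makes it Ab5.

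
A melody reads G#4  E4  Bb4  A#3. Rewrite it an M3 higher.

B#4 G#4 D5 C##4

G#4 becomes B#4
E4 becomes G#4
Bb4 becomes D5
A#3 becomes C##4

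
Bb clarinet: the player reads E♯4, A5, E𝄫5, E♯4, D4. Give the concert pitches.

D#4 G5 Dbb5 D#4 C4

Written C4 on the Bb clarinet sounds as Bb3, a major second lower; apply that shift to every note.
E#4 to D#4
A5 to G5
Ebb5 to Dbb5
E#4 to D#4
D4 to C4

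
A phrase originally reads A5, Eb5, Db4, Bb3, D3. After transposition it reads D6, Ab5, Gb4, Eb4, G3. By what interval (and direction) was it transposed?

up a perfect fourth

From A5 to D6 is 4 letter names — a fourth of some quality.
A5 to D6 is 5 semitones, which makes it a perfect fourth; the second version is higher, so the direction is up.
Checking another pair — D3 → G3 — gives the same interval.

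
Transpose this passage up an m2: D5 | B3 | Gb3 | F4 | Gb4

Eb5 C4 Abb3 Gb4 Abb4

A minor second up from D5 gives Eb5.
B3: a second up reaches C, and 1 semitone makes it C4.
Gb3 up a minor second is Abb3.
F4 up a minor second is Gb4.
Gb4 up a minor second is Abb4.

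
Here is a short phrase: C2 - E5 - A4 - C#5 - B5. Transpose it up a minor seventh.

Bb2 D6 G5 B5 A6

C2 up a minor seventh is Bb2.
A minor seventh up from E5 gives D6.
A minor seventh up from A4 gives G5.
C#5 up a minor seventh is B5.
A minor seventh up from B5 gives A6.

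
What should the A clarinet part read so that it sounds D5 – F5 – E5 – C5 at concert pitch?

F5 Ab5 G5 Eb5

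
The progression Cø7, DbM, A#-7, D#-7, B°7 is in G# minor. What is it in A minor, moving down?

Dbø7 EbbM B-7 E-7 C°7

G# minor down to A minor is a major seventh; each chord root moves by that interval while the quality stays the same.
Cø7: root C down a major seventh → Db, giving Dbø7.
DbM: root Db down a major seventh → Ebb, giving EbbM.
A#-7: root A# down a major seventh → B, giving B-7.
D#-7: root D# down a major seventh → E, giving E-7.
B°7: root B down a major seventh → C, giving C°7.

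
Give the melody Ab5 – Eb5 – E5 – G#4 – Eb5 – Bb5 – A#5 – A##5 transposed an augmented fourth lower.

Ebb5 Bbb4 Bb4 D4 Bbb4 Fb5 E5 E#5

Ab5 down an augmented fourth is Ebb5.
Eb5: a fourth down reaches B, and 6 semitones makes it Bbb4.
E5: a fourth down reaches B, and 6 semitones makes it Bb4.
G#4: a fourth down reaches D, and 6 semitones makes it D4.
An augmented fourth down from Eb5 gives Bbb4.
Bb5: a fourth down reaches F, and 6 semitones makes it Fb5.
A#5: a fourth down reaches E, and 6 semitones makes it E5.
A##5 down an augmented fourth is E#5.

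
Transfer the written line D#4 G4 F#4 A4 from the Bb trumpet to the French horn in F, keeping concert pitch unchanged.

G#4 C5 B4 D5

First find concert pitch: the Bb trumpet sounds a major second below written, so D#4 G4 F#4 A4 sounds C#4 F4 E4 G4.
Then write for French horn in F: it sounds a perfect fifth below written, so the part must be a perfect fifth above concert.
C#4 → G#4
F4 → C5
E4 → B4
G4 → D5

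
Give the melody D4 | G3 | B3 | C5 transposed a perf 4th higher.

A perfect fourth up from D4 gives G4.
A perfect fourth up from G3 gives C4.
B3 up a perfect fourth is E4.
A perfect fourth up from C5 gives F5.

G4 C4 E4 F5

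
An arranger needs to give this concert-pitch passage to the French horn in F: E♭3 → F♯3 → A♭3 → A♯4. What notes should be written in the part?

Bb3 C#4 Eb4 E#5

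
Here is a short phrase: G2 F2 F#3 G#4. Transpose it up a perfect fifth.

A perfect fifth up from G2 gives D3.
A perfect fifth up from F2 gives C3.
F#3 up a perfect fifth is C#4.
G#4 up a perfect fifth is D#5.

D3 C3 C#4 D#5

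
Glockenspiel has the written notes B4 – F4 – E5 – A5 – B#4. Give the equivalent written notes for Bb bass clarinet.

C#8 G7 F#8 B8 C##8

First find concert pitch: the glockenspiel sounds a perfect fifteenth above written, so B4 F4 E5 A5 B#4 sounds B6 F6 E7 A7 B#6.
Then write for Bb bass clarinet: it sounds a major ninth below written, so the part must be a major ninth above concert.
B6 → C#8
F6 → G7
E7 → F#8
A7 → B8
B#6 → C##8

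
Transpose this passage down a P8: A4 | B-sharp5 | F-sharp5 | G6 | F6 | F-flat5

A3 B#4 F#4 G5 F5 Fb4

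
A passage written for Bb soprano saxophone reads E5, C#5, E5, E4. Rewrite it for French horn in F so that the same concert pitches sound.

A5 F#5 A5 A4

First find concert pitch: the Bb soprano saxophone sounds a major second below written, so E5 C#5 E5 E4 sounds D5 B4 D5 D4.
Then write for French horn in F: it sounds a perfect fifth below written, so the part must be a perfect fifth above concert.
D5 → A5
B4 → F#5
D5 → A5
D4 → A4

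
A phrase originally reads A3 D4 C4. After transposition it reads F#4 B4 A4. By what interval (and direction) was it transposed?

up a major sixth

From A3 to F#4 is 6 letter names — a sixth of some quality.
A3 to F#4 is 9 semitones, which makes it a major sixth; the second version is higher, so the direction is up.
Checking another pair — C4 → A4 — gives the same interval.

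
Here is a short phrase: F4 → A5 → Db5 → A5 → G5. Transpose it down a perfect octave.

F3 A4 Db4 A4 G4

A perfect octave down from F4 gives F3.
A5 down a perfect octave is A4.
Db5 down a perfect octave is Db4.
A5: an octave down reaches A, and 12 semitones makes it A4.
A perfect octave down from G5 gives G4.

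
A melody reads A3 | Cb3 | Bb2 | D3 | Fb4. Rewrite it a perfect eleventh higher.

D5 Fb4 Eb4 G4 Bbb5

A3 → D5
Cb3 → Fb4
Bb2 → Eb4
D3 → G4
Fb4 → Bbb5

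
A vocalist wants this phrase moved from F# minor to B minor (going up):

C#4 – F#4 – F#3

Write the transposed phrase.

F#4 B4 B3

F# minor to B minor up is a perfect fourth, so every note moves up by that interval.
C#4 → F#4
F#4 → B4
F#3 → B3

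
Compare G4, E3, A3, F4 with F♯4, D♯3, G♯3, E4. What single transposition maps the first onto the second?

From G4 to F#4 is 2 letter names — a second of some quality.
F#4 to G4 is 1 semitone, which makes it a minor second; the second version is lower, so the direction is down.
Checking another pair — F4 → E4 — gives the same interval.

down a minor second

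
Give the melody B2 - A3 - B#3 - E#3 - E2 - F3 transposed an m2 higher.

C3 Bb3 C#4 F#3 F2 Gb3

B2 → C3
A3 → Bb3
B#3 → C#4
E#3 → F#3
E2 → F2
F3 → Gb3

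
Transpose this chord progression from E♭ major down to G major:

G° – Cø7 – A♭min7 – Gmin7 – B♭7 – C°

B° Eø7 Cmin7 Bmin7 D7 E°

E♭ major down to G major is a minor sixth; each chord root moves by that interval while the quality stays the same.
G°: root G down a minor sixth → B, giving B°.
Cø7: root C down a minor sixth → E, giving Eø7.
A♭min7: root A♭ down a minor sixth → C, giving Cmin7.
Gmin7: root G down a minor sixth → B, giving Bmin7.
B♭7: root B♭ down a minor sixth → D, giving D7.
C°: root C down a minor sixth → E, giving E°.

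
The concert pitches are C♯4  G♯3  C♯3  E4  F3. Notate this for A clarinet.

The A clarinet sounds a minor third below written, so the written part must be a minor third above concert — transpose each note up.
C#4 gives E4
G#3 gives B3
C#3 gives E3
E4 gives G4
F3 gives Ab3

E4 B3 E3 G4 Ab3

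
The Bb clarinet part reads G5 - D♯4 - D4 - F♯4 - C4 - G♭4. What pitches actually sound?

F5 C#4 C4 E4 Bb3 Fb4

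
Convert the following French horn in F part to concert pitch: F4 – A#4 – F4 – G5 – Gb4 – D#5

Bb3 D#4 Bb3 C5 Cb4 G#4

The French horn in F sounds a perfect fifth below written, so transpose each written note down a perfect fifth.
F4 to Bb3
A#4 to D#4
F4 to Bb3
G5 to C5
Gb4 to Cb4
D#5 to G#4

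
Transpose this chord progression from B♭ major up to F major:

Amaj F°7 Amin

Emaj C°7 Emin

B♭ major up to F major is a perfect fifth; each chord root moves by that interval while the quality stays the same.
Amaj: root A up a perfect fifth → E, giving Emaj.
F°7: root F up a perfect fifth → C, giving C°7.
Amin: root A up a perfect fifth → E, giving Emin.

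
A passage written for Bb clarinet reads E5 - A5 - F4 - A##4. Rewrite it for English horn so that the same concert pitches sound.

First find concert pitch: the Bb clarinet sounds a major second below written, so E5 A5 F4 A##4 sounds D5 G5 Eb4 G##4.
Then write for English horn: it sounds a perfect fifth below written, so the part must be a perfect fifth above concert.
D5 → A5
G5 → D6
Eb4 → Bb4
G##4 → D##5

A5 D6 Bb4 D##5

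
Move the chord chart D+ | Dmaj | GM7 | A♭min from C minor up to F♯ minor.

G#+ G#maj C#M7 Dmin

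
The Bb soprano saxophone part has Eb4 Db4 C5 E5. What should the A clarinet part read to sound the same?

Fb4 Ebb4 Db5 F5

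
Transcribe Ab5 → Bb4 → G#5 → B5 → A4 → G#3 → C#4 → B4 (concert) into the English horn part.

Written C4 sounds as F3 on the English horn, so concert pitches are written a perfect fifth up.
Ab5 to Eb6
Bb4 to F5
G#5 to D#6
B5 to F#6
A4 to E5
G#3 to D#4
C#4 to G#4
B4 to F#5

Eb6 F5 D#6 F#6 E5 D#4 G#4 F#5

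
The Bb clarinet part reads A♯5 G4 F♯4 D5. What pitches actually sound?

G#5 F4 E4 C5

The Bb clarinet sounds a major second below written, so transpose each written note down a major second.
A#5 gives G#5
G4 gives F4
F#4 gives E4
D5 gives C5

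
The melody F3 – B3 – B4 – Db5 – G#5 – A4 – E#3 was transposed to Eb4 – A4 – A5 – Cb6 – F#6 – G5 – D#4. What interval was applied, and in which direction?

Take the first pair: F3 → Eb4. F to E spans 7 letter names, so the interval is some kind of seventh.
F3 to Eb4 is 10 semitones, which makes it a minor seventh; the second version is higher, so the direction is up.
Checking another pair — E#3 → D#4 — gives the same interval.

up a minor seventh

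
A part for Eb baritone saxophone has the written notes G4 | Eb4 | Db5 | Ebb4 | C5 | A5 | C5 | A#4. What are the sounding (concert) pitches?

Written C4 on the Eb baritone saxophone sounds as Eb2, a major thirteenth lower; apply that shift to every note.
G4 becomes Bb2
Eb4 becomes Gb2
Db5 becomes Fb3
Ebb4 becomes Gbb2
C5 becomes Eb3
A5 becomes C4
C5 becomes Eb3
A#4 becomes C#3

Bb2 Gb2 Fb3 Gbb2 Eb3 C4 Eb3 C#3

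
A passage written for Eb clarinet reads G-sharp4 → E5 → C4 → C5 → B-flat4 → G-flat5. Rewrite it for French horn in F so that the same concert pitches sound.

First find concert pitch: the Eb clarinet sounds a minor third above written, so G-sharp4 E5 C4 C5 B-flat4 G-flat5 sounds B4 G5 Eb4 Eb5 Db5 Bbb5.
Then write for French horn in F: it sounds a perfect fifth below written, so the part must be a perfect fifth above concert.
B4 → F#5
G5 → D6
Eb4 → Bb4
Eb5 → Bb5
Db5 → Ab5
Bbb5 → Fb6

F#5 D6 Bb4 Bb5 Ab5 Fb6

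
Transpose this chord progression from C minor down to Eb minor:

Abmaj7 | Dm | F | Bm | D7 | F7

Cbmaj7 Fm Ab Dm F7 Ab7

C minor down to Eb minor is a major sixth; each chord root moves by that interval while the quality stays the same.
Abmaj7: root Ab down a major sixth → Cb, giving Cbmaj7.
Dm: root D down a major sixth → F, giving Fm.
F: root F down a major sixth → Ab, giving Ab.
Bm: root B down a major sixth → D, giving Dm.
D7: root D down a major sixth → F, giving F7.
F7: root F down a major sixth → Ab, giving Ab7.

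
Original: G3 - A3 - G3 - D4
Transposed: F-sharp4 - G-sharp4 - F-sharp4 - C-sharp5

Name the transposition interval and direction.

up a major seventh

From G3 to F#4 is 7 letter names — a seventh of some quality.
G3 to F#4 is 11 semitones, which makes it a major seventh; the second version is higher, so the direction is up.
Checking another pair — D4 → C#5 — gives the same interval.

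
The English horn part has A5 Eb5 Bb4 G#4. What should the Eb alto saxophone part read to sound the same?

B5 F5 C5 A#4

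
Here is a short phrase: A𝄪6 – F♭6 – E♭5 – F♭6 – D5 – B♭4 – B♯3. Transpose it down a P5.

D##6 Bbb5 Ab4 Bbb5 G4 Eb4 E#3

A##6 -> D##6
Fb6 -> Bbb5
Eb5 -> Ab4
Fb6 -> Bbb5
D5 -> G4
Bb4 -> Eb4
B#3 -> E#3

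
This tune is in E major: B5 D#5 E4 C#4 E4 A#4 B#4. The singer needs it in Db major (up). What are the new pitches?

Ab6 C6 Db5 Bb4 Db5 G5 A5

From E up to Db is a diminished seventh; apply that to each pitch.
B5 -> Ab6
D#5 -> C6
E4 -> Db5
C#4 -> Bb4
E4 -> Db5
A#4 -> G5
B#4 -> A5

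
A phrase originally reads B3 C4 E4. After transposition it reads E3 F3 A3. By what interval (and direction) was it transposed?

Take the first pair: B3 → E3. B to E spans 5 letter names, so the interval is some kind of fifth.
E3 to B3 is 7 semitones, which makes it a perfect fifth; the second version is lower, so the direction is down.
Checking another pair — E4 → A3 — gives the same interval.

down a perfect fifth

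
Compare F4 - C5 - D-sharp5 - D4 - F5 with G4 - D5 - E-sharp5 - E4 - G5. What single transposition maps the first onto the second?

up a major second

Take the first pair: F4 → G4. F to G spans 2 letter names, so the interval is some kind of second.
F4 to G4 is 2 semitones, which makes it a major second; the second version is higher, so the direction is up.
Checking another pair — F5 → G5 — gives the same interval.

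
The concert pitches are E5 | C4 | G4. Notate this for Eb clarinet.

C#5 A3 E4

Written C4 sounds as Eb4 on the Eb clarinet, so concert pitches are written a minor third down.
E5 -> C#5
C4 -> A3
G4 -> E4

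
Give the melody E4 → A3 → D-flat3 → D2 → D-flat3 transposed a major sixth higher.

C#5 F#4 Bb3 B2 Bb3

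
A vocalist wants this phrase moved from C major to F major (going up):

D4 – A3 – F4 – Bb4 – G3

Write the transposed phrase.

From C up to F is a perfect fourth; apply that to each pitch.
D4 -> G4
A3 -> D4
F4 -> Bb4
Bb4 -> Eb5
G3 -> C4

G4 D4 Bb4 Eb5 C4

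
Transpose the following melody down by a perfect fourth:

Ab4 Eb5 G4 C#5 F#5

Eb4 Bb4 D4 G#4 C#5

Ab4: a fourth down reaches E, and 5 semitones makes it Eb4.
A perfect fourth down from Eb5 gives Bb4.
G4 down a perfect fourth is D4.
C#5: a fourth down reaches G, and 5 semitones makes it G#4.
F#5: a fourth down reaches C, and 5 semitones makes it C#5.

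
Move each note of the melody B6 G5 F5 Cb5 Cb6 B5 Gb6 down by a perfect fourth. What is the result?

F#6 D5 C5 Gb4 Gb5 F#5 Db6

B6 becomes F#6
G5 becomes D5
F5 becomes C5
Cb5 becomes Gb4
Cb6 becomes Gb5
B5 becomes F#5
Gb6 becomes Db6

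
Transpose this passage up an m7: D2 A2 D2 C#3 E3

C3 G3 C3 B3 D4

A minor seventh up from D2 gives C3.
A minor seventh up from A2 gives G3.
D2: a seventh up reaches C, and 10 semitones makes it C3.
C#3: a seventh up reaches B, and 10 semitones makes it B3.
A minor seventh up from E3 gives D4.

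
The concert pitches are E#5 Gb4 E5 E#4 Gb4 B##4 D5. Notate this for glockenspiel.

E#3 Gb2 E3 E#2 Gb2 B##2 D3

The glockenspiel sounds a perfect fifteenth above written, so the written part must be a perfect fifteenth below concert — transpose each note down.
E#5 -> E#3
Gb4 -> Gb2
E5 -> E3
E#4 -> E#2
Gb4 -> Gb2
B##4 -> B##2
D5 -> D3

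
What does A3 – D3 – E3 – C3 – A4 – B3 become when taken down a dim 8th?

A3 to A#2
D3 to D#2
E3 to E#2
C3 to C#2
A4 to A#3
B3 to B#2

A#2 D#2 E#2 C#2 A#3 B#2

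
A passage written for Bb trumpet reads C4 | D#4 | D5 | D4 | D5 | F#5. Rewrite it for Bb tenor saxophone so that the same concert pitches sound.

C5 D#5 D6 D5 D6 F#6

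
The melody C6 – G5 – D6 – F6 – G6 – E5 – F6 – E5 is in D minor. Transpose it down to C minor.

Bb5 F5 C6 Eb6 F6 D5 Eb6 D5

D minor to C minor down is a major second, so every note moves down by that interval.
C6 gives Bb5
G5 gives F5
D6 gives C6
F6 gives Eb6
G6 gives F6
E5 gives D5
F6 gives Eb6
E5 gives D5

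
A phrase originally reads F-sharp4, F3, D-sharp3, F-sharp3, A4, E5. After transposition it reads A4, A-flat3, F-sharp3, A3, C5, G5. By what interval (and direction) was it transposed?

Take the first pair: F#4 → A4. F to A spans 3 letter names, so the interval is some kind of third.
F#4 to A4 is 3 semitones, which makes it a minor third; the second version is higher, so the direction is up.
Checking another pair — E5 → G5 — gives the same interval.

up a minor third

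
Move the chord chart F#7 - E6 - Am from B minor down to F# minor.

C#7 B6 Em

B minor down to F# minor is a perfect fourth; each chord root moves by that interval while the quality stays the same.
F#7: root F# down a perfect fourth → C#, giving C#7.
E6: root E down a perfect fourth → B, giving B6.
Am: root A down a perfect fourth → E, giving Em.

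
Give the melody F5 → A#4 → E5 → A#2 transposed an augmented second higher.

F5 becomes G#5
A#4 becomes B##4
E5 becomes F##5
A#2 becomes B##2

G#5 B##4 F##5 B##2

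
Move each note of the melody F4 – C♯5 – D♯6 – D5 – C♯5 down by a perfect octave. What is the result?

F3 C#4 D#5 D4 C#4

F4 down a perfect octave is F3.
C#5: an octave down reaches C, and 12 semitones makes it C#4.
A perfect octave down from D#6 gives D#5.
D5: an octave down reaches D, and 12 semitones makes it D4.
C#5 down a perfect octave is C#4.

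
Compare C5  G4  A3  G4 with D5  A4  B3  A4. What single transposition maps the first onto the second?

up a major second

From C5 to D5 is 2 letter names — a second of some quality.
C5 to D5 is 2 semitones, which makes it a major second; the second version is higher, so the direction is up.
Checking another pair — G4 → A4 — gives the same interval.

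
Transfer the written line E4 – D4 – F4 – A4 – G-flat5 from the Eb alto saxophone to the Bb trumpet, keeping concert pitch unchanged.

A3 G3 Bb3 D4 Cb5

First find concert pitch: the Eb alto saxophone sounds a major sixth below written, so E4 D4 F4 A4 G-flat5 sounds G3 F3 Ab3 C4 Bbb4.
Then write for Bb trumpet: it sounds a major second below written, so the part must be a major second above concert.
G3 → A3
F3 → G3
Ab3 → Bb3
C4 → D4
Bbb4 → Cb5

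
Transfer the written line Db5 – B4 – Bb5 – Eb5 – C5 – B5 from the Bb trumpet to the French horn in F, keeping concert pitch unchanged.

First find concert pitch: the Bb trumpet sounds a major second below written, so Db5 B4 Bb5 Eb5 C5 B5 sounds Cb5 A4 Ab5 Db5 Bb4 A5.
Then write for French horn in F: it sounds a perfect fifth below written, so the part must be a perfect fifth above concert.
Cb5 → Gb5
A4 → E5
Ab5 → Eb6
Db5 → Ab5
Bb4 → F5
A5 → E6

Gb5 E5 Eb6 Ab5 F5 E6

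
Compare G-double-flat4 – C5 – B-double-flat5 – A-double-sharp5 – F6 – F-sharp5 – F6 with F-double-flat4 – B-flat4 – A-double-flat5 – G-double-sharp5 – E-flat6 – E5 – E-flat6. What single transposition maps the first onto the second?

down a major second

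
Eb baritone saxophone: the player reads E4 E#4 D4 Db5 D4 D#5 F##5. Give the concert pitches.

G2 G#2 F2 Fb3 F2 F#3 A#3

The Eb baritone saxophone sounds a major thirteenth below written, so transpose each written note down a major thirteenth.
E4 becomes G2
E#4 becomes G#2
D4 becomes F2
Db5 becomes Fb3
D4 becomes F2
D#5 becomes F#3
F##5 becomes A#3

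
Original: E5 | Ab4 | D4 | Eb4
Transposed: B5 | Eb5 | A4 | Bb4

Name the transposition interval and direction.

From E5 to B5 is 5 letter names — a fifth of some quality.
E5 to B5 is 7 semitones, which makes it a perfect fifth; the second version is higher, so the direction is up.
Checking another pair — Eb4 → Bb4 — gives the same interval.

up a perfect fifth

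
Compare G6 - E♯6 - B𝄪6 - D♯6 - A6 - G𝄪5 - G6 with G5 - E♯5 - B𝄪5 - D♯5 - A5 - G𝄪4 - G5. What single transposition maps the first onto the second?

Take the first pair: G6 → G5. G to G spans 8 letter names, so the interval is some kind of octave.
G5 to G6 is 12 semitones, which makes it a perfect octave; the second version is lower, so the direction is down.
Checking another pair — G6 → G5 — gives the same interval.

down a perfect octave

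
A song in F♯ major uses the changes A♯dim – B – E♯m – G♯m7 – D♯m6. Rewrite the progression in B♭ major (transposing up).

Ddim Eb Am Cm7 Gm6

F♯ major up to B♭ major is a diminished fourth; each chord root moves by that interval while the quality stays the same.
A♯dim: root A♯ up a diminished fourth → D, giving Ddim.
B: root B up a diminished fourth → Eb, giving Eb.
E♯m: root E♯ up a diminished fourth → A, giving Am.
G♯m7: root G♯ up a diminished fourth → C, giving Cm7.
D♯m6: root D♯ up a diminished fourth → G, giving Gm6.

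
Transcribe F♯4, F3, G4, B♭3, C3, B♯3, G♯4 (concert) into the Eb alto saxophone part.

The Eb alto saxophone sounds a major sixth below written, so the written part must be a major sixth above concert — transpose each note up.
F#4 becomes D#5
F3 becomes D4
G4 becomes E5
Bb3 becomes G4
C3 becomes A3
B#3 becomes G##4
G#4 becomes E#5

D#5 D4 E5 G4 A3 G##4 E#5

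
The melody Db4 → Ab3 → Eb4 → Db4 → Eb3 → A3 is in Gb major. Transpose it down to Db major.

Ab3 Eb3 Bb3 Ab3 Bb2 E3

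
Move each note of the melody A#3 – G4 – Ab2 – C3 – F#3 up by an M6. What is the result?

F##4 E5 F3 A3 D#4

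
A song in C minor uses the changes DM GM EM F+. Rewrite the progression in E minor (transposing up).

F#M BM G#M A+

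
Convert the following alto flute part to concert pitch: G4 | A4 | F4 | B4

D4 E4 C4 F#4

The alto flute sounds a perfect fourth below written, so transpose each written note down a perfect fourth.
G4 becomes D4
A4 becomes E4
F4 becomes C4
B4 becomes F#4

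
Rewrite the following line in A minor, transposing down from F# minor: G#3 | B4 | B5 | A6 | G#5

B2 D4 D5 C6 B4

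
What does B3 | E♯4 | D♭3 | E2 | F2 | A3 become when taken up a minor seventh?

A4 D#5 Cb4 D3 Eb3 G4

B3 up a minor seventh is A4.
E#4 up a minor seventh is D#5.
Db3: a seventh up reaches C, and 10 semitones makes it Cb4.
E2 up a minor seventh is D3.
A minor seventh up from F2 gives Eb3.
A minor seventh up from A3 gives G4.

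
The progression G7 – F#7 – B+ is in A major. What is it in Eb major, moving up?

Db7 C7 F+

A major up to Eb major is a diminished fifth; each chord root moves by that interval while the quality stays the same.
G7: root G up a diminished fifth → Db, giving Db7.
F#7: root F# up a diminished fifth → C, giving C7.
B+: root B up a diminished fifth → F, giving F+.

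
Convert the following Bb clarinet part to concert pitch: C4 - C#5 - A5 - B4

Written C4 on the Bb clarinet sounds as Bb3, a major second lower; apply that shift to every note.
C4 becomes Bb3
C#5 becomes B4
A5 becomes G5
B4 becomes A4

Bb3 B4 G5 A4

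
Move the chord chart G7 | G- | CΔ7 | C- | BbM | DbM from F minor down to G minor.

A7 A- DΔ7 D- CM EbM

F minor down to G minor is a minor seventh; each chord root moves by that interval while the quality stays the same.
G7: root G down a minor seventh → A, giving A7.
G-: root G down a minor seventh → A, giving A-.
CΔ7: root C down a minor seventh → D, giving DΔ7.
C-: root C down a minor seventh → D, giving D-.
BbM: root Bb down a minor seventh → C, giving CM.
DbM: root Db down a minor seventh → Eb, giving EbM.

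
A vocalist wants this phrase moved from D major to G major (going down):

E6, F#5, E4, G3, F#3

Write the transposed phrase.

A5 B4 A3 C3 B2

D major to G major down is a perfect fifth, so every note moves down by that interval.
E6 → A5
F#5 → B4
E4 → A3
G3 → C3
F#3 → B2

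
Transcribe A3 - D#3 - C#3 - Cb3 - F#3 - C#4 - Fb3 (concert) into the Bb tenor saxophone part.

B4 E#4 D#4 Db4 G#4 D#5 Gb4

The Bb tenor saxophone sounds a major ninth below written, so the written part must be a major ninth above concert — transpose each note up.
A3 gives B4
D#3 gives E#4
C#3 gives D#4
Cb3 gives Db4
F#3 gives G#4
C#4 gives D#5
Fb3 gives Gb4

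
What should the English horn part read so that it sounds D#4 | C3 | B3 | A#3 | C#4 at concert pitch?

A#4 G3 F#4 E#4 G#4

Written C4 sounds as F3 on the English horn, so concert pitches are written a perfect fifth up.
D#4 gives A#4
C3 gives G3
B3 gives F#4
A#3 gives E#4
C#4 gives G#4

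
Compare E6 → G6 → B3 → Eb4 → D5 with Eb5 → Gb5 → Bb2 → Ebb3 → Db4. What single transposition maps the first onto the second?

down an augmented octave

Take the first pair: E6 → Eb5. E to E spans 8 letter names, so the interval is some kind of octave.
Eb5 to E6 is 13 semitones, which makes it an augmented octave; the second version is lower, so the direction is down.
Checking another pair — D5 → Db4 — gives the same interval.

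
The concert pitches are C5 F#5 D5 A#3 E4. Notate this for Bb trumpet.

D5 G#5 E5 B#3 F#4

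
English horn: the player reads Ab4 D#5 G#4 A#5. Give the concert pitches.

The English horn sounds a perfect fifth below written, so transpose each written note down a perfect fifth.
Ab4 to Db4
D#5 to G#4
G#4 to C#4
A#5 to D#5

Db4 G#4 C#4 D#5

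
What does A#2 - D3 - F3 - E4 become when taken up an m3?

A minor third up from A#2 gives C#3.
A minor third up from D3 gives F3.
F3: a third up reaches A, and 3 semitones makes it Ab3.
E4: a third up reaches G, and 3 semitones makes it G4.

C#3 F3 Ab3 G4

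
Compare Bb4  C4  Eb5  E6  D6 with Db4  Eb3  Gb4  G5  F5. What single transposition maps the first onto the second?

down a major sixth

From Bb4 to Db4 is 6 letter names — a sixth of some quality.
Db4 to Bb4 is 9 semitones, which makes it a major sixth; the second version is lower, so the direction is down.
Checking another pair — D6 → F5 — gives the same interval.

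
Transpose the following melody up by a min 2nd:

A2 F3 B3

Bb2 Gb3 C4

A minor second up from A2 gives Bb2.
A minor second up from F3 gives Gb3.
B3 up a minor second is C4.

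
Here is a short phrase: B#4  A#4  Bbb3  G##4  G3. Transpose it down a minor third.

B#4 down a minor third is G##4.
A#4: a third down reaches F, and 3 semitones makes it F##4.
Bbb3: a third down reaches G, and 3 semitones makes it Gb3.
A minor third down from G##4 gives E##4.
G3 down a minor third is E3.

G##4 F##4 Gb3 E##4 E3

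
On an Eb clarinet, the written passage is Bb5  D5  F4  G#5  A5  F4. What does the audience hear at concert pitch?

Db6 F5 Ab4 B5 C6 Ab4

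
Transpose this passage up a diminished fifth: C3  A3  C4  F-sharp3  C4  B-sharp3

C3 gives Gb3
A3 gives Eb4
C4 gives Gb4
F#3 gives C4
C4 gives Gb4
B#3 gives F#4

Gb3 Eb4 Gb4 C4 Gb4 F#4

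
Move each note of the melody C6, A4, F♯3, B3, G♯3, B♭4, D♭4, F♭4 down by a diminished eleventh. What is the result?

C6 to G#4
A4 to E#3
F#3 to C##2
B3 to F##2
G#3 to D##2
Bb4 to F#3
Db4 to A2
Fb4 to C3

G#4 E#3 C##2 F##2 D##2 F#3 A2 C3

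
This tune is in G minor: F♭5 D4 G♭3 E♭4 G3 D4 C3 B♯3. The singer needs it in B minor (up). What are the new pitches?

Ab5 F#4 Bb3 G4 B3 F#4 E3 D##4

From G up to B is a major third; apply that to each pitch.
Fb5 -> Ab5
D4 -> F#4
Gb3 -> Bb3
Eb4 -> G4
G3 -> B3
D4 -> F#4
C3 -> E3
B#3 -> D##4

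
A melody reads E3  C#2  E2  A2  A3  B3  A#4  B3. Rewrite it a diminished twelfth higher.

Bb4 G3 Bb3 Eb4 Eb5 F5 E6 F5

E3: a twelfth up reaches B, and 18 semitones makes it Bb4.
C#2: a twelfth up reaches G, and 18 semitones makes it G3.
E2: a twelfth up reaches B, and 18 semitones makes it Bb3.
A diminished twelfth up from A2 gives Eb4.
A3: a twelfth up reaches E, and 18 semitones makes it Eb5.
A diminished twelfth up from B3 gives F5.
A diminished twelfth up from A#4 gives E6.
B3: a twelfth up reaches F, and 18 semitones makes it F5.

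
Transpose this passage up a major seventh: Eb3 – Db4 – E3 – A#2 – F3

Eb3: a seventh up reaches D, and 11 semitones makes it D4.
Db4: a seventh up reaches C, and 11 semitones makes it C5.
E3 up a major seventh is D#4.
A#2: a seventh up reaches G, and 11 semitones makes it G##3.
F3 up a major seventh is E4.

D4 C5 D#4 G##3 E4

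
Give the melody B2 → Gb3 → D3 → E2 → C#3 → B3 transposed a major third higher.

D#3 Bb3 F#3 G#2 E#3 D#4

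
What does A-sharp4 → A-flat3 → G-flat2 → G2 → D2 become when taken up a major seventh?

A major seventh up from A#4 gives G##5.
Ab3 up a major seventh is G4.
A major seventh up from Gb2 gives F3.
G2 up a major seventh is F#3.
D2 up a major seventh is C#3.

G##5 G4 F3 F#3 C#3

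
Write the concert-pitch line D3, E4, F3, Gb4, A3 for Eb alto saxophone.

B3 C#5 D4 Eb5 F#4

Written C4 sounds as Eb3 on the Eb alto saxophone, so concert pitches are written a major sixth up.
D3 -> B3
E4 -> C#5
F3 -> D4
Gb4 -> Eb5
A3 -> F#4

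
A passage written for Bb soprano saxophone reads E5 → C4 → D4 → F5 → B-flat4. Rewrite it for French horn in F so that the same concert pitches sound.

A5 F4 G4 Bb5 Eb5

First find concert pitch: the Bb soprano saxophone sounds a major second below written, so E5 C4 D4 F5 B-flat4 sounds D5 Bb3 C4 Eb5 Ab4.
Then write for French horn in F: it sounds a perfect fifth below written, so the part must be a perfect fifth above concert.
D5 → A5
Bb3 → F4
C4 → G4
Eb5 → Bb5
Ab4 → Eb5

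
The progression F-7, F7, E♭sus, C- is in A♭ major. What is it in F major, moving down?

D-7 D7 Csus A-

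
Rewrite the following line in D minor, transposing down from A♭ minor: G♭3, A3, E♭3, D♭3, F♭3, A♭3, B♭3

C3 D#3 A2 G2 Bb2 D3 E3

A♭ minor to D minor down is a diminished fifth, so every note moves down by that interval.
Gb3 gives C3
A3 gives D#3
Eb3 gives A2
Db3 gives G2
Fb3 gives Bb2
Ab3 gives D3
Bb3 gives E3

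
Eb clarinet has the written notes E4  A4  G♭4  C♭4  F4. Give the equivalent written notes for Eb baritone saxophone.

E6 A6 Gb6 Cb6 F6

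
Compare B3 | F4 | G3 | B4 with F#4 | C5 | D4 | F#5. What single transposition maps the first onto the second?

up a perfect fifth

Take the first pair: B3 → F#4. B to F spans 5 letter names, so the interval is some kind of fifth.
B3 to F#4 is 7 semitones, which makes it a perfect fifth; the second version is higher, so the direction is up.
Checking another pair — B4 → F#5 — gives the same interval.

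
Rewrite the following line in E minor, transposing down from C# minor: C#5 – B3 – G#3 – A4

E4 D3 B2 C4

From C# down to E is a major sixth; apply that to each pitch.
C#5 → E4
B3 → D3
G#3 → B2
A4 → C4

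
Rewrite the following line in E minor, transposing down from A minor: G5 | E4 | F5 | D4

A minor to E minor down is a perfect fourth, so every note moves down by that interval.
G5 becomes D5
E4 becomes B3
F5 becomes C5
D4 becomes A3

D5 B3 C5 A3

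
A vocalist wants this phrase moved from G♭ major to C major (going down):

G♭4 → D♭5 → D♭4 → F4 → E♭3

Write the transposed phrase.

G♭ major to C major down is a diminished fifth, so every note moves down by that interval.
Gb4 to C4
Db5 to G4
Db4 to G3
F4 to B3
Eb3 to A2

C4 G4 G3 B3 A2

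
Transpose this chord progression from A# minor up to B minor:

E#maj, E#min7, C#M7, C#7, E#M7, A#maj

A# minor up to B minor is a minor second; each chord root moves by that interval while the quality stays the same.
E#maj: root E# up a minor second → F#, giving F#maj.
E#min7: root E# up a minor second → F#, giving F#min7.
C#M7: root C# up a minor second → D, giving DM7.
C#7: root C# up a minor second → D, giving D7.
E#M7: root E# up a minor second → F#, giving F#M7.
A#maj: root A# up a minor second → B, giving Bmaj.

F#maj F#min7 DM7 D7 F#M7 Bmaj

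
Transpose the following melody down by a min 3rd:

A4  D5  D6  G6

F#4 B4 B5 E6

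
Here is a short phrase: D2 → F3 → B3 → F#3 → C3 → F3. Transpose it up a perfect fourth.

G2 Bb3 E4 B3 F3 Bb3

D2: a fourth up reaches G, and 5 semitones makes it G2.
F3: a fourth up reaches B, and 5 semitones makes it Bb3.
B3 up a perfect fourth is E4.
A perfect fourth up from F#3 gives B3.
A perfect fourth up from C3 gives F3.
F3 up a perfect fourth is Bb3.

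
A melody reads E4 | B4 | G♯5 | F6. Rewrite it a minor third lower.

C#4 G#4 E#5 D6

A minor third down from E4 gives C#4.
B4: a third down reaches G, and 3 semitones makes it G#4.
A minor third down from G#5 gives E#5.
A minor third down from F6 gives D6.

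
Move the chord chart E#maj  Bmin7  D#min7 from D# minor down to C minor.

Dmaj Abmin7 Cmin7

D# minor down to C minor is an augmented second; each chord root moves by that interval while the quality stays the same.
E#maj: root E# down an augmented second → D, giving Dmaj.
Bmin7: root B down an augmented second → Ab, giving Abmin7.
D#min7: root D# down an augmented second → C, giving Cmin7.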